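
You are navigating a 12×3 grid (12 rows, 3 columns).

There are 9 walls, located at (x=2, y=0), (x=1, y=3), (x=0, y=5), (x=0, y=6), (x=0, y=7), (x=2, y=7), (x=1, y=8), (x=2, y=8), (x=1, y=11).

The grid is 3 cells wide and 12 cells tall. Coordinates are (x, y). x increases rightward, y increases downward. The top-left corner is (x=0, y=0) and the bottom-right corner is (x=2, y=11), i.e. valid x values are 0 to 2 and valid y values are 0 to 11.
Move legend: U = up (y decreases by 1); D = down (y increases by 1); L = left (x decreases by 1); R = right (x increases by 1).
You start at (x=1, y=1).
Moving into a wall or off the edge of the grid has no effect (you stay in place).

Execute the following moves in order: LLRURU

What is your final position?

Answer: Final position: (x=1, y=0)

Derivation:
Start: (x=1, y=1)
  L (left): (x=1, y=1) -> (x=0, y=1)
  L (left): blocked, stay at (x=0, y=1)
  R (right): (x=0, y=1) -> (x=1, y=1)
  U (up): (x=1, y=1) -> (x=1, y=0)
  R (right): blocked, stay at (x=1, y=0)
  U (up): blocked, stay at (x=1, y=0)
Final: (x=1, y=0)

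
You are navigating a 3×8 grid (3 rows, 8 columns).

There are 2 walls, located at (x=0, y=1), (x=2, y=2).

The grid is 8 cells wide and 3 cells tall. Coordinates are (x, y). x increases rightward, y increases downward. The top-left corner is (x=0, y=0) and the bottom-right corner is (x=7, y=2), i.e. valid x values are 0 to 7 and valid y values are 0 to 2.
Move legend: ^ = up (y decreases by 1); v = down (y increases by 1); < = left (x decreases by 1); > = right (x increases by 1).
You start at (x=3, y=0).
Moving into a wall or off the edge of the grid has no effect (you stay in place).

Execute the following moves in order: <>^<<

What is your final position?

Start: (x=3, y=0)
  < (left): (x=3, y=0) -> (x=2, y=0)
  > (right): (x=2, y=0) -> (x=3, y=0)
  ^ (up): blocked, stay at (x=3, y=0)
  < (left): (x=3, y=0) -> (x=2, y=0)
  < (left): (x=2, y=0) -> (x=1, y=0)
Final: (x=1, y=0)

Answer: Final position: (x=1, y=0)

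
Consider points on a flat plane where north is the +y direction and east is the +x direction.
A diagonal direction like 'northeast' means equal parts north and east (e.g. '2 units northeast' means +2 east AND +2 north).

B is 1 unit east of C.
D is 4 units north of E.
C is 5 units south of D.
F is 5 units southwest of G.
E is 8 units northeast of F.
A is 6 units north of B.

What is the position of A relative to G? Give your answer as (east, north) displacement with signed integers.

Answer: A is at (east=4, north=8) relative to G.

Derivation:
Place G at the origin (east=0, north=0).
  F is 5 units southwest of G: delta (east=-5, north=-5); F at (east=-5, north=-5).
  E is 8 units northeast of F: delta (east=+8, north=+8); E at (east=3, north=3).
  D is 4 units north of E: delta (east=+0, north=+4); D at (east=3, north=7).
  C is 5 units south of D: delta (east=+0, north=-5); C at (east=3, north=2).
  B is 1 unit east of C: delta (east=+1, north=+0); B at (east=4, north=2).
  A is 6 units north of B: delta (east=+0, north=+6); A at (east=4, north=8).
Therefore A relative to G: (east=4, north=8).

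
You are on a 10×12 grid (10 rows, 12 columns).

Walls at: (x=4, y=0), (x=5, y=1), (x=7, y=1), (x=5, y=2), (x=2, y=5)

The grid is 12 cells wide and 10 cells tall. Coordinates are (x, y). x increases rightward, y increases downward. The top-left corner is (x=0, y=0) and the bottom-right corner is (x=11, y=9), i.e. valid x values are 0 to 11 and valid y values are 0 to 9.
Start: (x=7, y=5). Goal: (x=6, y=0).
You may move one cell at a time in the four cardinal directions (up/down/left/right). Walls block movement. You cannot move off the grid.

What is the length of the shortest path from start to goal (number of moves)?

BFS from (x=7, y=5) until reaching (x=6, y=0):
  Distance 0: (x=7, y=5)
  Distance 1: (x=7, y=4), (x=6, y=5), (x=8, y=5), (x=7, y=6)
  Distance 2: (x=7, y=3), (x=6, y=4), (x=8, y=4), (x=5, y=5), (x=9, y=5), (x=6, y=6), (x=8, y=6), (x=7, y=7)
  Distance 3: (x=7, y=2), (x=6, y=3), (x=8, y=3), (x=5, y=4), (x=9, y=4), (x=4, y=5), (x=10, y=5), (x=5, y=6), (x=9, y=6), (x=6, y=7), (x=8, y=7), (x=7, y=8)
  Distance 4: (x=6, y=2), (x=8, y=2), (x=5, y=3), (x=9, y=3), (x=4, y=4), (x=10, y=4), (x=3, y=5), (x=11, y=5), (x=4, y=6), (x=10, y=6), (x=5, y=7), (x=9, y=7), (x=6, y=8), (x=8, y=8), (x=7, y=9)
  Distance 5: (x=6, y=1), (x=8, y=1), (x=9, y=2), (x=4, y=3), (x=10, y=3), (x=3, y=4), (x=11, y=4), (x=3, y=6), (x=11, y=6), (x=4, y=7), (x=10, y=7), (x=5, y=8), (x=9, y=8), (x=6, y=9), (x=8, y=9)
  Distance 6: (x=6, y=0), (x=8, y=0), (x=9, y=1), (x=4, y=2), (x=10, y=2), (x=3, y=3), (x=11, y=3), (x=2, y=4), (x=2, y=6), (x=3, y=7), (x=11, y=7), (x=4, y=8), (x=10, y=8), (x=5, y=9), (x=9, y=9)  <- goal reached here
One shortest path (6 moves): (x=7, y=5) -> (x=6, y=5) -> (x=6, y=4) -> (x=6, y=3) -> (x=6, y=2) -> (x=6, y=1) -> (x=6, y=0)

Answer: Shortest path length: 6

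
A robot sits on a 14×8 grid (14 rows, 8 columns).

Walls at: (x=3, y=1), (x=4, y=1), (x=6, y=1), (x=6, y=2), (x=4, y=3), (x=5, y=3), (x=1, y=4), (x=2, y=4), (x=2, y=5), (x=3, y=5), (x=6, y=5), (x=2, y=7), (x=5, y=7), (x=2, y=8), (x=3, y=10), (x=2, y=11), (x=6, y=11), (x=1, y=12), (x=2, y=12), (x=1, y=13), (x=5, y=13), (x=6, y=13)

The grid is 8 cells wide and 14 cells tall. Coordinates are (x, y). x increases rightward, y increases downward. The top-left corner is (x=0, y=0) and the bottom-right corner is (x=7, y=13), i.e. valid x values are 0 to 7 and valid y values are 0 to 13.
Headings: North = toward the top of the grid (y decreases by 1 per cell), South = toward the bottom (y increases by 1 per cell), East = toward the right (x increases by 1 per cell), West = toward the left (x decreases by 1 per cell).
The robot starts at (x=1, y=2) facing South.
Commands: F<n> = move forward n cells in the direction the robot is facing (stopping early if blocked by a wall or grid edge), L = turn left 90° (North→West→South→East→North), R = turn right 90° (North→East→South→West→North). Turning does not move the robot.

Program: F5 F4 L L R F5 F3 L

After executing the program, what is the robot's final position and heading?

Answer: Final position: (x=3, y=3), facing North

Derivation:
Start: (x=1, y=2), facing South
  F5: move forward 1/5 (blocked), now at (x=1, y=3)
  F4: move forward 0/4 (blocked), now at (x=1, y=3)
  L: turn left, now facing East
  L: turn left, now facing North
  R: turn right, now facing East
  F5: move forward 2/5 (blocked), now at (x=3, y=3)
  F3: move forward 0/3 (blocked), now at (x=3, y=3)
  L: turn left, now facing North
Final: (x=3, y=3), facing North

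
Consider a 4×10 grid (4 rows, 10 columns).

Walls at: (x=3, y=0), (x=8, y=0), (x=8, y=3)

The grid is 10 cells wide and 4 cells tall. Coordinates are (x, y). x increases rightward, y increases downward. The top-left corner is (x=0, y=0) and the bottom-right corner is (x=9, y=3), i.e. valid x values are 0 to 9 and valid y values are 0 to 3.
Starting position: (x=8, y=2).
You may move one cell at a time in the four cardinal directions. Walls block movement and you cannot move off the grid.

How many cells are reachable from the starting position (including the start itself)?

Answer: Reachable cells: 37

Derivation:
BFS flood-fill from (x=8, y=2):
  Distance 0: (x=8, y=2)
  Distance 1: (x=8, y=1), (x=7, y=2), (x=9, y=2)
  Distance 2: (x=7, y=1), (x=9, y=1), (x=6, y=2), (x=7, y=3), (x=9, y=3)
  Distance 3: (x=7, y=0), (x=9, y=0), (x=6, y=1), (x=5, y=2), (x=6, y=3)
  Distance 4: (x=6, y=0), (x=5, y=1), (x=4, y=2), (x=5, y=3)
  Distance 5: (x=5, y=0), (x=4, y=1), (x=3, y=2), (x=4, y=3)
  Distance 6: (x=4, y=0), (x=3, y=1), (x=2, y=2), (x=3, y=3)
  Distance 7: (x=2, y=1), (x=1, y=2), (x=2, y=3)
  Distance 8: (x=2, y=0), (x=1, y=1), (x=0, y=2), (x=1, y=3)
  Distance 9: (x=1, y=0), (x=0, y=1), (x=0, y=3)
  Distance 10: (x=0, y=0)
Total reachable: 37 (grid has 37 open cells total)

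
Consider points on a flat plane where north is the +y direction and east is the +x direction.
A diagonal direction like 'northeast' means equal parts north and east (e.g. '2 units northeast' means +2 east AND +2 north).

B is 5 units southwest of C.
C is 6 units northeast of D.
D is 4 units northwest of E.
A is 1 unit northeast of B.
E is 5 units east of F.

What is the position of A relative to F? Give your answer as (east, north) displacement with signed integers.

Place F at the origin (east=0, north=0).
  E is 5 units east of F: delta (east=+5, north=+0); E at (east=5, north=0).
  D is 4 units northwest of E: delta (east=-4, north=+4); D at (east=1, north=4).
  C is 6 units northeast of D: delta (east=+6, north=+6); C at (east=7, north=10).
  B is 5 units southwest of C: delta (east=-5, north=-5); B at (east=2, north=5).
  A is 1 unit northeast of B: delta (east=+1, north=+1); A at (east=3, north=6).
Therefore A relative to F: (east=3, north=6).

Answer: A is at (east=3, north=6) relative to F.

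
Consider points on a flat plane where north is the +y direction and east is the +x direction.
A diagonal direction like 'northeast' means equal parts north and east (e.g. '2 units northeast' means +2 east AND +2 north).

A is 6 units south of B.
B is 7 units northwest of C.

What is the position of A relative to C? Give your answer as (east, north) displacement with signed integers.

Place C at the origin (east=0, north=0).
  B is 7 units northwest of C: delta (east=-7, north=+7); B at (east=-7, north=7).
  A is 6 units south of B: delta (east=+0, north=-6); A at (east=-7, north=1).
Therefore A relative to C: (east=-7, north=1).

Answer: A is at (east=-7, north=1) relative to C.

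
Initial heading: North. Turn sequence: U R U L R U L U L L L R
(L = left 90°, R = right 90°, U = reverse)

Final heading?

Answer: Final heading: South

Derivation:
Start: North
  U (U-turn (180°)) -> South
  R (right (90° clockwise)) -> West
  U (U-turn (180°)) -> East
  L (left (90° counter-clockwise)) -> North
  R (right (90° clockwise)) -> East
  U (U-turn (180°)) -> West
  L (left (90° counter-clockwise)) -> South
  U (U-turn (180°)) -> North
  L (left (90° counter-clockwise)) -> West
  L (left (90° counter-clockwise)) -> South
  L (left (90° counter-clockwise)) -> East
  R (right (90° clockwise)) -> South
Final: South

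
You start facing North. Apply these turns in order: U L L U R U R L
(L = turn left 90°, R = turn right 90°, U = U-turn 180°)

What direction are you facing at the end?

Start: North
  U (U-turn (180°)) -> South
  L (left (90° counter-clockwise)) -> East
  L (left (90° counter-clockwise)) -> North
  U (U-turn (180°)) -> South
  R (right (90° clockwise)) -> West
  U (U-turn (180°)) -> East
  R (right (90° clockwise)) -> South
  L (left (90° counter-clockwise)) -> East
Final: East

Answer: Final heading: East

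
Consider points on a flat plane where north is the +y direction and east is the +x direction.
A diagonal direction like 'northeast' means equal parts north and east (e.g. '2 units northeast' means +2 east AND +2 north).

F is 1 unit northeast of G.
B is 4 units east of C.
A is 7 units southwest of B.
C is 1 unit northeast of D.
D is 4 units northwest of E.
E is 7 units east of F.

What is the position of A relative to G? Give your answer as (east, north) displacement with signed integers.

Answer: A is at (east=2, north=-1) relative to G.

Derivation:
Place G at the origin (east=0, north=0).
  F is 1 unit northeast of G: delta (east=+1, north=+1); F at (east=1, north=1).
  E is 7 units east of F: delta (east=+7, north=+0); E at (east=8, north=1).
  D is 4 units northwest of E: delta (east=-4, north=+4); D at (east=4, north=5).
  C is 1 unit northeast of D: delta (east=+1, north=+1); C at (east=5, north=6).
  B is 4 units east of C: delta (east=+4, north=+0); B at (east=9, north=6).
  A is 7 units southwest of B: delta (east=-7, north=-7); A at (east=2, north=-1).
Therefore A relative to G: (east=2, north=-1).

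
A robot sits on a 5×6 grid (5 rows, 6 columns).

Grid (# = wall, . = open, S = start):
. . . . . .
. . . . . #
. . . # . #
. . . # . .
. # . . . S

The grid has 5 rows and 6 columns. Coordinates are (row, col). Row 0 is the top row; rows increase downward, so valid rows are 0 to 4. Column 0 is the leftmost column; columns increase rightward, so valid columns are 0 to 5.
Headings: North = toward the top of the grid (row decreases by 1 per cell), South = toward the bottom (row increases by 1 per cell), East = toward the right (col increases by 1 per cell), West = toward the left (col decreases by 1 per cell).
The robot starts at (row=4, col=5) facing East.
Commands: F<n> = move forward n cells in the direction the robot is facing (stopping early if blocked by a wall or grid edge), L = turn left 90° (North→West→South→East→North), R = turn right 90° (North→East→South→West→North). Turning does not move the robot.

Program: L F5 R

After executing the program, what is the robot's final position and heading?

Start: (row=4, col=5), facing East
  L: turn left, now facing North
  F5: move forward 1/5 (blocked), now at (row=3, col=5)
  R: turn right, now facing East
Final: (row=3, col=5), facing East

Answer: Final position: (row=3, col=5), facing East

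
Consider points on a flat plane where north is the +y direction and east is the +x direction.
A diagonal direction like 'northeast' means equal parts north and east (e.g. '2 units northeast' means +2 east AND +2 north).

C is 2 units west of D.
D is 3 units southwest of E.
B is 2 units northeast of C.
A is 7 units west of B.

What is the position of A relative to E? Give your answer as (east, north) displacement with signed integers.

Place E at the origin (east=0, north=0).
  D is 3 units southwest of E: delta (east=-3, north=-3); D at (east=-3, north=-3).
  C is 2 units west of D: delta (east=-2, north=+0); C at (east=-5, north=-3).
  B is 2 units northeast of C: delta (east=+2, north=+2); B at (east=-3, north=-1).
  A is 7 units west of B: delta (east=-7, north=+0); A at (east=-10, north=-1).
Therefore A relative to E: (east=-10, north=-1).

Answer: A is at (east=-10, north=-1) relative to E.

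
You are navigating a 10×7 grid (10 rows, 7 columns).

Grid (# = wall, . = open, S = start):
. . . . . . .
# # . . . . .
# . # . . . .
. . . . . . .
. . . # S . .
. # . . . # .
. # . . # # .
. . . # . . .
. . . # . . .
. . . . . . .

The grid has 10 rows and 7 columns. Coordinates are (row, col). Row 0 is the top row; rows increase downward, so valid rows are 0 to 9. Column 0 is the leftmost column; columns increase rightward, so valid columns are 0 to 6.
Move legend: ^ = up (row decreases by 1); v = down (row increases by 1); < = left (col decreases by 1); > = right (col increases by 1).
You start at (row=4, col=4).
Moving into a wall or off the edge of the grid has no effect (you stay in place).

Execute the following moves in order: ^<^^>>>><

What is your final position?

Answer: Final position: (row=1, col=5)

Derivation:
Start: (row=4, col=4)
  ^ (up): (row=4, col=4) -> (row=3, col=4)
  < (left): (row=3, col=4) -> (row=3, col=3)
  ^ (up): (row=3, col=3) -> (row=2, col=3)
  ^ (up): (row=2, col=3) -> (row=1, col=3)
  > (right): (row=1, col=3) -> (row=1, col=4)
  > (right): (row=1, col=4) -> (row=1, col=5)
  > (right): (row=1, col=5) -> (row=1, col=6)
  > (right): blocked, stay at (row=1, col=6)
  < (left): (row=1, col=6) -> (row=1, col=5)
Final: (row=1, col=5)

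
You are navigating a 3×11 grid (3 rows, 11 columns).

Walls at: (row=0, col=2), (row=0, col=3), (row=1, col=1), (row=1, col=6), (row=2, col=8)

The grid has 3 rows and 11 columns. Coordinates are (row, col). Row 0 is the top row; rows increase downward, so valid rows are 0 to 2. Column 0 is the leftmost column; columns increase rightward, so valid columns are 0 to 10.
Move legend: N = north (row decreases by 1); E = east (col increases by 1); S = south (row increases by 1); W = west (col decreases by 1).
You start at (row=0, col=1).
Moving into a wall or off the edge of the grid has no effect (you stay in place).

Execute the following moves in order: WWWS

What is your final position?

Answer: Final position: (row=1, col=0)

Derivation:
Start: (row=0, col=1)
  W (west): (row=0, col=1) -> (row=0, col=0)
  W (west): blocked, stay at (row=0, col=0)
  W (west): blocked, stay at (row=0, col=0)
  S (south): (row=0, col=0) -> (row=1, col=0)
Final: (row=1, col=0)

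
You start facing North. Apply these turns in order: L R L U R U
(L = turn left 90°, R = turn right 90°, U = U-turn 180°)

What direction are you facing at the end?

Start: North
  L (left (90° counter-clockwise)) -> West
  R (right (90° clockwise)) -> North
  L (left (90° counter-clockwise)) -> West
  U (U-turn (180°)) -> East
  R (right (90° clockwise)) -> South
  U (U-turn (180°)) -> North
Final: North

Answer: Final heading: North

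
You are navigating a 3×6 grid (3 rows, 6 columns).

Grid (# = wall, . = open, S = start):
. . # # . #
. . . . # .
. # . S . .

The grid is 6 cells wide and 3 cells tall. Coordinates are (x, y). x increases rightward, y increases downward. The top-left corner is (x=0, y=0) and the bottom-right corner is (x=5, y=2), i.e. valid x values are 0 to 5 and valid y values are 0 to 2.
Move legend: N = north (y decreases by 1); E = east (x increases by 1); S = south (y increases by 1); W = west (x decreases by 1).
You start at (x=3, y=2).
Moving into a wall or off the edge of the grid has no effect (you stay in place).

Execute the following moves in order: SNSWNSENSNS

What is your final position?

Start: (x=3, y=2)
  S (south): blocked, stay at (x=3, y=2)
  N (north): (x=3, y=2) -> (x=3, y=1)
  S (south): (x=3, y=1) -> (x=3, y=2)
  W (west): (x=3, y=2) -> (x=2, y=2)
  N (north): (x=2, y=2) -> (x=2, y=1)
  S (south): (x=2, y=1) -> (x=2, y=2)
  E (east): (x=2, y=2) -> (x=3, y=2)
  N (north): (x=3, y=2) -> (x=3, y=1)
  S (south): (x=3, y=1) -> (x=3, y=2)
  N (north): (x=3, y=2) -> (x=3, y=1)
  S (south): (x=3, y=1) -> (x=3, y=2)
Final: (x=3, y=2)

Answer: Final position: (x=3, y=2)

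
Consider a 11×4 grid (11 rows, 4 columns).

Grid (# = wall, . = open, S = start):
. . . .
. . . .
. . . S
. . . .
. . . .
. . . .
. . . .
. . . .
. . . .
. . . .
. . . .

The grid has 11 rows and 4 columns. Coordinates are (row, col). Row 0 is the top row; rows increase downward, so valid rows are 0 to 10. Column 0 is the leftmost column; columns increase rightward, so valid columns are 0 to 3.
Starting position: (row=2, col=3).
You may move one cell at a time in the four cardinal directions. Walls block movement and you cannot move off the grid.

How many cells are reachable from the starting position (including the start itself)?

Answer: Reachable cells: 44

Derivation:
BFS flood-fill from (row=2, col=3):
  Distance 0: (row=2, col=3)
  Distance 1: (row=1, col=3), (row=2, col=2), (row=3, col=3)
  Distance 2: (row=0, col=3), (row=1, col=2), (row=2, col=1), (row=3, col=2), (row=4, col=3)
  Distance 3: (row=0, col=2), (row=1, col=1), (row=2, col=0), (row=3, col=1), (row=4, col=2), (row=5, col=3)
  Distance 4: (row=0, col=1), (row=1, col=0), (row=3, col=0), (row=4, col=1), (row=5, col=2), (row=6, col=3)
  Distance 5: (row=0, col=0), (row=4, col=0), (row=5, col=1), (row=6, col=2), (row=7, col=3)
  Distance 6: (row=5, col=0), (row=6, col=1), (row=7, col=2), (row=8, col=3)
  Distance 7: (row=6, col=0), (row=7, col=1), (row=8, col=2), (row=9, col=3)
  Distance 8: (row=7, col=0), (row=8, col=1), (row=9, col=2), (row=10, col=3)
  Distance 9: (row=8, col=0), (row=9, col=1), (row=10, col=2)
  Distance 10: (row=9, col=0), (row=10, col=1)
  Distance 11: (row=10, col=0)
Total reachable: 44 (grid has 44 open cells total)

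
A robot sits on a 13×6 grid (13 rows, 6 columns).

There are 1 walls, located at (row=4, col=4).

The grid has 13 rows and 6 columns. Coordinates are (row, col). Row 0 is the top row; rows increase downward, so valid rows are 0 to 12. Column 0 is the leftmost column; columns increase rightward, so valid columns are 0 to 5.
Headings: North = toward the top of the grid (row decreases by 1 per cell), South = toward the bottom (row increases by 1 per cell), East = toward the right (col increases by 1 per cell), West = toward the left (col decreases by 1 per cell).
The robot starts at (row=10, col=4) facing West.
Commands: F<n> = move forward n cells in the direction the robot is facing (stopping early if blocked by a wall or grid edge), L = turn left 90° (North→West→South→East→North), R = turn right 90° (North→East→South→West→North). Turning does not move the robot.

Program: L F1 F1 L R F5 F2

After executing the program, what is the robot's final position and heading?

Answer: Final position: (row=12, col=4), facing South

Derivation:
Start: (row=10, col=4), facing West
  L: turn left, now facing South
  F1: move forward 1, now at (row=11, col=4)
  F1: move forward 1, now at (row=12, col=4)
  L: turn left, now facing East
  R: turn right, now facing South
  F5: move forward 0/5 (blocked), now at (row=12, col=4)
  F2: move forward 0/2 (blocked), now at (row=12, col=4)
Final: (row=12, col=4), facing South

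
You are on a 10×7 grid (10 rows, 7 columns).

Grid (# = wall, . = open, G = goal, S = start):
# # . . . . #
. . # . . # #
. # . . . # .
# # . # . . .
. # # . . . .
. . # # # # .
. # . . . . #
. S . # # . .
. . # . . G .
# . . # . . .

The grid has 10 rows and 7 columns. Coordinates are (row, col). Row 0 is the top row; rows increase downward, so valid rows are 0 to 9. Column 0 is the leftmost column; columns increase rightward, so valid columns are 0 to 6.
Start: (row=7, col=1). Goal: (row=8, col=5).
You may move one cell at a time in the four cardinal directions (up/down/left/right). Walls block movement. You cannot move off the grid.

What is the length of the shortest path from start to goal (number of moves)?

Answer: Shortest path length: 7

Derivation:
BFS from (row=7, col=1) until reaching (row=8, col=5):
  Distance 0: (row=7, col=1)
  Distance 1: (row=7, col=0), (row=7, col=2), (row=8, col=1)
  Distance 2: (row=6, col=0), (row=6, col=2), (row=8, col=0), (row=9, col=1)
  Distance 3: (row=5, col=0), (row=6, col=3), (row=9, col=2)
  Distance 4: (row=4, col=0), (row=5, col=1), (row=6, col=4)
  Distance 5: (row=6, col=5)
  Distance 6: (row=7, col=5)
  Distance 7: (row=7, col=6), (row=8, col=5)  <- goal reached here
One shortest path (7 moves): (row=7, col=1) -> (row=7, col=2) -> (row=6, col=2) -> (row=6, col=3) -> (row=6, col=4) -> (row=6, col=5) -> (row=7, col=5) -> (row=8, col=5)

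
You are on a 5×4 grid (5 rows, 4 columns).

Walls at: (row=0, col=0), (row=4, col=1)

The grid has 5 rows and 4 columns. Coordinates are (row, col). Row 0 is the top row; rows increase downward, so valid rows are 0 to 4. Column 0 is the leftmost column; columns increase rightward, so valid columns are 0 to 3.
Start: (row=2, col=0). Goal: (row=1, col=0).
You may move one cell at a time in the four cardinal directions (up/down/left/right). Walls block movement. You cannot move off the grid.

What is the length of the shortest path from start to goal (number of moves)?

Answer: Shortest path length: 1

Derivation:
BFS from (row=2, col=0) until reaching (row=1, col=0):
  Distance 0: (row=2, col=0)
  Distance 1: (row=1, col=0), (row=2, col=1), (row=3, col=0)  <- goal reached here
One shortest path (1 moves): (row=2, col=0) -> (row=1, col=0)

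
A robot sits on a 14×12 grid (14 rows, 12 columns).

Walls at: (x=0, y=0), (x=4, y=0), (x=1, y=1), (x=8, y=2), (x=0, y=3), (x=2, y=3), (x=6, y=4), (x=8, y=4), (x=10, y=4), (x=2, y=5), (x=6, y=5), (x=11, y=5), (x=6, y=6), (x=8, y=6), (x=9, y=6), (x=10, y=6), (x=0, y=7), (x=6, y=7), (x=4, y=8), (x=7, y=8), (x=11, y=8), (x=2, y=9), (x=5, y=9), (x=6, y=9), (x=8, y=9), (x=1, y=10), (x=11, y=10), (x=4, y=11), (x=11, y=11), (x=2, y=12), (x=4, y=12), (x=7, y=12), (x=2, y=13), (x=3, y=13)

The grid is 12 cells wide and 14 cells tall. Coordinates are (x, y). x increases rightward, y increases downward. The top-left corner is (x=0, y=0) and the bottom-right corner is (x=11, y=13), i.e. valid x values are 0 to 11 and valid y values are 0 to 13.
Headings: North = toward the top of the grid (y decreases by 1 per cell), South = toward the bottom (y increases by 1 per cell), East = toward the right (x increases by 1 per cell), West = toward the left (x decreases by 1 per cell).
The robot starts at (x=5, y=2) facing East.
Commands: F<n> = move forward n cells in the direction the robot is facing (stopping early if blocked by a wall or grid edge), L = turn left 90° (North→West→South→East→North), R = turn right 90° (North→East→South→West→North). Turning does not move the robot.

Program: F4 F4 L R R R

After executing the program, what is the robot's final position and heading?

Answer: Final position: (x=7, y=2), facing West

Derivation:
Start: (x=5, y=2), facing East
  F4: move forward 2/4 (blocked), now at (x=7, y=2)
  F4: move forward 0/4 (blocked), now at (x=7, y=2)
  L: turn left, now facing North
  R: turn right, now facing East
  R: turn right, now facing South
  R: turn right, now facing West
Final: (x=7, y=2), facing West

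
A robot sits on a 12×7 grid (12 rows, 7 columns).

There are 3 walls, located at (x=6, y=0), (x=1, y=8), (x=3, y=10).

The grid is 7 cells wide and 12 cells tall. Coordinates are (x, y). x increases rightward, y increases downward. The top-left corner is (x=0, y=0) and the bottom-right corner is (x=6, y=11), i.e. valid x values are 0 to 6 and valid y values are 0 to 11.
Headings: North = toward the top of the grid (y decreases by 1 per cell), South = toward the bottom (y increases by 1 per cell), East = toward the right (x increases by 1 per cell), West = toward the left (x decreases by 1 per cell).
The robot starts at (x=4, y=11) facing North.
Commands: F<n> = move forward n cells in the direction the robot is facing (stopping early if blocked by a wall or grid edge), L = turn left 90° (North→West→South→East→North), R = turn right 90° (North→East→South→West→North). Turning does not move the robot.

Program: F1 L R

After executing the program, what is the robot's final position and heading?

Answer: Final position: (x=4, y=10), facing North

Derivation:
Start: (x=4, y=11), facing North
  F1: move forward 1, now at (x=4, y=10)
  L: turn left, now facing West
  R: turn right, now facing North
Final: (x=4, y=10), facing North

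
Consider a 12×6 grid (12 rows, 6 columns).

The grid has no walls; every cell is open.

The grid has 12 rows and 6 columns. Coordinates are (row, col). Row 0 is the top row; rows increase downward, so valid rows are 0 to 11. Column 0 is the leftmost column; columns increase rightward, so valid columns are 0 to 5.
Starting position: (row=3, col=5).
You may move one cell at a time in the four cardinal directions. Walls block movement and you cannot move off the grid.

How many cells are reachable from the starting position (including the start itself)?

Answer: Reachable cells: 72

Derivation:
BFS flood-fill from (row=3, col=5):
  Distance 0: (row=3, col=5)
  Distance 1: (row=2, col=5), (row=3, col=4), (row=4, col=5)
  Distance 2: (row=1, col=5), (row=2, col=4), (row=3, col=3), (row=4, col=4), (row=5, col=5)
  Distance 3: (row=0, col=5), (row=1, col=4), (row=2, col=3), (row=3, col=2), (row=4, col=3), (row=5, col=4), (row=6, col=5)
  Distance 4: (row=0, col=4), (row=1, col=3), (row=2, col=2), (row=3, col=1), (row=4, col=2), (row=5, col=3), (row=6, col=4), (row=7, col=5)
  Distance 5: (row=0, col=3), (row=1, col=2), (row=2, col=1), (row=3, col=0), (row=4, col=1), (row=5, col=2), (row=6, col=3), (row=7, col=4), (row=8, col=5)
  Distance 6: (row=0, col=2), (row=1, col=1), (row=2, col=0), (row=4, col=0), (row=5, col=1), (row=6, col=2), (row=7, col=3), (row=8, col=4), (row=9, col=5)
  Distance 7: (row=0, col=1), (row=1, col=0), (row=5, col=0), (row=6, col=1), (row=7, col=2), (row=8, col=3), (row=9, col=4), (row=10, col=5)
  Distance 8: (row=0, col=0), (row=6, col=0), (row=7, col=1), (row=8, col=2), (row=9, col=3), (row=10, col=4), (row=11, col=5)
  Distance 9: (row=7, col=0), (row=8, col=1), (row=9, col=2), (row=10, col=3), (row=11, col=4)
  Distance 10: (row=8, col=0), (row=9, col=1), (row=10, col=2), (row=11, col=3)
  Distance 11: (row=9, col=0), (row=10, col=1), (row=11, col=2)
  Distance 12: (row=10, col=0), (row=11, col=1)
  Distance 13: (row=11, col=0)
Total reachable: 72 (grid has 72 open cells total)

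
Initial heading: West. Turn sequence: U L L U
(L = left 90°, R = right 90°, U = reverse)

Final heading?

Answer: Final heading: East

Derivation:
Start: West
  U (U-turn (180°)) -> East
  L (left (90° counter-clockwise)) -> North
  L (left (90° counter-clockwise)) -> West
  U (U-turn (180°)) -> East
Final: East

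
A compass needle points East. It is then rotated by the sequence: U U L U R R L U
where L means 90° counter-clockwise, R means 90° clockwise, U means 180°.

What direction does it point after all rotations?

Start: East
  U (U-turn (180°)) -> West
  U (U-turn (180°)) -> East
  L (left (90° counter-clockwise)) -> North
  U (U-turn (180°)) -> South
  R (right (90° clockwise)) -> West
  R (right (90° clockwise)) -> North
  L (left (90° counter-clockwise)) -> West
  U (U-turn (180°)) -> East
Final: East

Answer: Final heading: East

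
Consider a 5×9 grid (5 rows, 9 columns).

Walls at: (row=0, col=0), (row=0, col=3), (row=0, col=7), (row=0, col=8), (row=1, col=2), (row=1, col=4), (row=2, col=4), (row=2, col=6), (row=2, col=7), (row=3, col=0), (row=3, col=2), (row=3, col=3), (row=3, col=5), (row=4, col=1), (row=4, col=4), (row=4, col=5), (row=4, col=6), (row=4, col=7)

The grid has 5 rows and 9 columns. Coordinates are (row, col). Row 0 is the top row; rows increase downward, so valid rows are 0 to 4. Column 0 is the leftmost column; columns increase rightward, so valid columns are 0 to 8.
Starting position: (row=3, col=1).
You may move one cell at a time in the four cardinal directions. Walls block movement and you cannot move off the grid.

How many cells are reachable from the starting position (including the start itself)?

BFS flood-fill from (row=3, col=1):
  Distance 0: (row=3, col=1)
  Distance 1: (row=2, col=1)
  Distance 2: (row=1, col=1), (row=2, col=0), (row=2, col=2)
  Distance 3: (row=0, col=1), (row=1, col=0), (row=2, col=3)
  Distance 4: (row=0, col=2), (row=1, col=3)
Total reachable: 10 (grid has 27 open cells total)

Answer: Reachable cells: 10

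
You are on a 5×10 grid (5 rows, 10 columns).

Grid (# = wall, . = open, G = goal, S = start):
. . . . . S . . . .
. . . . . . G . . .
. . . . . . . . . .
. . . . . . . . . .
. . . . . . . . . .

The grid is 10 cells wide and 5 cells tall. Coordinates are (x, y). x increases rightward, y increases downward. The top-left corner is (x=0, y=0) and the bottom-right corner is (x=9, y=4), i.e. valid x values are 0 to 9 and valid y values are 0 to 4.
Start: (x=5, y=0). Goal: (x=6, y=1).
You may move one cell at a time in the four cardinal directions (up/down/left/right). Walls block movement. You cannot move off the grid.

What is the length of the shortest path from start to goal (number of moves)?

Answer: Shortest path length: 2

Derivation:
BFS from (x=5, y=0) until reaching (x=6, y=1):
  Distance 0: (x=5, y=0)
  Distance 1: (x=4, y=0), (x=6, y=0), (x=5, y=1)
  Distance 2: (x=3, y=0), (x=7, y=0), (x=4, y=1), (x=6, y=1), (x=5, y=2)  <- goal reached here
One shortest path (2 moves): (x=5, y=0) -> (x=6, y=0) -> (x=6, y=1)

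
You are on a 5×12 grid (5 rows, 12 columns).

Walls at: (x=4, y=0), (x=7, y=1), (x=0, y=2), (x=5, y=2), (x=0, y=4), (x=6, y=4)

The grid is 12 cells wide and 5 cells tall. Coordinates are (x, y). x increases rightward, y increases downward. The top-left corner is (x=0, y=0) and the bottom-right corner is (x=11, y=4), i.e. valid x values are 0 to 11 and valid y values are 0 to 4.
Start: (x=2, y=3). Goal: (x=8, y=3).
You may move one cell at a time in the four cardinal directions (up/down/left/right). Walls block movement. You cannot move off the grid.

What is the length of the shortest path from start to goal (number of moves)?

BFS from (x=2, y=3) until reaching (x=8, y=3):
  Distance 0: (x=2, y=3)
  Distance 1: (x=2, y=2), (x=1, y=3), (x=3, y=3), (x=2, y=4)
  Distance 2: (x=2, y=1), (x=1, y=2), (x=3, y=2), (x=0, y=3), (x=4, y=3), (x=1, y=4), (x=3, y=4)
  Distance 3: (x=2, y=0), (x=1, y=1), (x=3, y=1), (x=4, y=2), (x=5, y=3), (x=4, y=4)
  Distance 4: (x=1, y=0), (x=3, y=0), (x=0, y=1), (x=4, y=1), (x=6, y=3), (x=5, y=4)
  Distance 5: (x=0, y=0), (x=5, y=1), (x=6, y=2), (x=7, y=3)
  Distance 6: (x=5, y=0), (x=6, y=1), (x=7, y=2), (x=8, y=3), (x=7, y=4)  <- goal reached here
One shortest path (6 moves): (x=2, y=3) -> (x=3, y=3) -> (x=4, y=3) -> (x=5, y=3) -> (x=6, y=3) -> (x=7, y=3) -> (x=8, y=3)

Answer: Shortest path length: 6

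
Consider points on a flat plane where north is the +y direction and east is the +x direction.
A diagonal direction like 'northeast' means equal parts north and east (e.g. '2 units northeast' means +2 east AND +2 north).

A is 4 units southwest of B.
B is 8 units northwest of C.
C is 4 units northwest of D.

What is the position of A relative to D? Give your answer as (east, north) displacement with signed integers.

Answer: A is at (east=-16, north=8) relative to D.

Derivation:
Place D at the origin (east=0, north=0).
  C is 4 units northwest of D: delta (east=-4, north=+4); C at (east=-4, north=4).
  B is 8 units northwest of C: delta (east=-8, north=+8); B at (east=-12, north=12).
  A is 4 units southwest of B: delta (east=-4, north=-4); A at (east=-16, north=8).
Therefore A relative to D: (east=-16, north=8).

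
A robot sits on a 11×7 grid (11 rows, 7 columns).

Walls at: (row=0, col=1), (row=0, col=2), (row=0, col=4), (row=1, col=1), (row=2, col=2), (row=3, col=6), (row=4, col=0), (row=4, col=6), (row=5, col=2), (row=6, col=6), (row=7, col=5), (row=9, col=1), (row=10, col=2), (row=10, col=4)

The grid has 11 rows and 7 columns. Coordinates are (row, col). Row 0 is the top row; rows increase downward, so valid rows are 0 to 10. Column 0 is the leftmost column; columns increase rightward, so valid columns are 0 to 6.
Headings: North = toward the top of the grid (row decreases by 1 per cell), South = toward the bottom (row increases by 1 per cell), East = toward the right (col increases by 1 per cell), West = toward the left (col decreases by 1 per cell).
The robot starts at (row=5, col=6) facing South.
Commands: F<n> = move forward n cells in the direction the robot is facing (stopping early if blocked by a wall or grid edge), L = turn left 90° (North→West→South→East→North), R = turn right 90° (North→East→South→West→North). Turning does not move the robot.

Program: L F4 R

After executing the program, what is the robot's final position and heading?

Answer: Final position: (row=5, col=6), facing South

Derivation:
Start: (row=5, col=6), facing South
  L: turn left, now facing East
  F4: move forward 0/4 (blocked), now at (row=5, col=6)
  R: turn right, now facing South
Final: (row=5, col=6), facing South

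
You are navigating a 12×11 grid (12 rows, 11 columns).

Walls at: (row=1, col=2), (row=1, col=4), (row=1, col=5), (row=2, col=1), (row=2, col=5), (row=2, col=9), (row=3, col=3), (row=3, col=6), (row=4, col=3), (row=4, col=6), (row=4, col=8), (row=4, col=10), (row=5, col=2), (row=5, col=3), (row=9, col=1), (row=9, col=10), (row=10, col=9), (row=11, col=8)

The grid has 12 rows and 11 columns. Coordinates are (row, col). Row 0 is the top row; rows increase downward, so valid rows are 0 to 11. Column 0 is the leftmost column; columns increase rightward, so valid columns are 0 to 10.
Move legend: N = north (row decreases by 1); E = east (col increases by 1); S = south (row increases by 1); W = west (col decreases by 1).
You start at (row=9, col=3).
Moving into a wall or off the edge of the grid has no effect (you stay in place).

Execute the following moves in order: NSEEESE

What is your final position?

Answer: Final position: (row=10, col=7)

Derivation:
Start: (row=9, col=3)
  N (north): (row=9, col=3) -> (row=8, col=3)
  S (south): (row=8, col=3) -> (row=9, col=3)
  E (east): (row=9, col=3) -> (row=9, col=4)
  E (east): (row=9, col=4) -> (row=9, col=5)
  E (east): (row=9, col=5) -> (row=9, col=6)
  S (south): (row=9, col=6) -> (row=10, col=6)
  E (east): (row=10, col=6) -> (row=10, col=7)
Final: (row=10, col=7)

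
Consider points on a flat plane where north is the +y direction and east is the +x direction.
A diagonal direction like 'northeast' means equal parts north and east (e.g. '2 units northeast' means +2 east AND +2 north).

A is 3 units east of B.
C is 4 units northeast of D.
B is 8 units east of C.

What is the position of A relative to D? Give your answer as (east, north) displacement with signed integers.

Place D at the origin (east=0, north=0).
  C is 4 units northeast of D: delta (east=+4, north=+4); C at (east=4, north=4).
  B is 8 units east of C: delta (east=+8, north=+0); B at (east=12, north=4).
  A is 3 units east of B: delta (east=+3, north=+0); A at (east=15, north=4).
Therefore A relative to D: (east=15, north=4).

Answer: A is at (east=15, north=4) relative to D.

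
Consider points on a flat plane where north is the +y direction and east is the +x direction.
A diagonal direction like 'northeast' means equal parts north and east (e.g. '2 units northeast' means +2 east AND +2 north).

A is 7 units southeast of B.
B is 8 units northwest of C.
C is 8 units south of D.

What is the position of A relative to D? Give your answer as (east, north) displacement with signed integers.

Place D at the origin (east=0, north=0).
  C is 8 units south of D: delta (east=+0, north=-8); C at (east=0, north=-8).
  B is 8 units northwest of C: delta (east=-8, north=+8); B at (east=-8, north=0).
  A is 7 units southeast of B: delta (east=+7, north=-7); A at (east=-1, north=-7).
Therefore A relative to D: (east=-1, north=-7).

Answer: A is at (east=-1, north=-7) relative to D.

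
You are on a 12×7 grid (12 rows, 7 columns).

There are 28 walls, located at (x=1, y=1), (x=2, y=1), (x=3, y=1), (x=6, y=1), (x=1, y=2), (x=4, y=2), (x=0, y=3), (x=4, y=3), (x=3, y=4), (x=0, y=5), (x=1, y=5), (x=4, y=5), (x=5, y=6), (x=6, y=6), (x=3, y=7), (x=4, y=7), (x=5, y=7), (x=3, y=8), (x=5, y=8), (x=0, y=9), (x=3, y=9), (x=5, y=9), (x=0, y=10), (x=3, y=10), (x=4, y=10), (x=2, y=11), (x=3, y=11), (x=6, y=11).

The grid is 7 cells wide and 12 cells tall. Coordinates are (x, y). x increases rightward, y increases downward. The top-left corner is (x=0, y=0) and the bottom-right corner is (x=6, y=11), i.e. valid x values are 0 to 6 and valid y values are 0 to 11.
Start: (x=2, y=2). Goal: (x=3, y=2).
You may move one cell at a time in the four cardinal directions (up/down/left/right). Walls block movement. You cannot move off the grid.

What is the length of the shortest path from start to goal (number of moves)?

BFS from (x=2, y=2) until reaching (x=3, y=2):
  Distance 0: (x=2, y=2)
  Distance 1: (x=3, y=2), (x=2, y=3)  <- goal reached here
One shortest path (1 moves): (x=2, y=2) -> (x=3, y=2)

Answer: Shortest path length: 1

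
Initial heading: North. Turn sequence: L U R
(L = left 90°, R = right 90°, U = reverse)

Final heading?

Start: North
  L (left (90° counter-clockwise)) -> West
  U (U-turn (180°)) -> East
  R (right (90° clockwise)) -> South
Final: South

Answer: Final heading: South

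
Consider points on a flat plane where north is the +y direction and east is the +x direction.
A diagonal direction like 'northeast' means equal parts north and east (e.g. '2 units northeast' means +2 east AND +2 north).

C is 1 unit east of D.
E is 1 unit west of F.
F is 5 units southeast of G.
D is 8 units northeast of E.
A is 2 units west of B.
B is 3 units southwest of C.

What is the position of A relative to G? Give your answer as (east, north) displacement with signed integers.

Place G at the origin (east=0, north=0).
  F is 5 units southeast of G: delta (east=+5, north=-5); F at (east=5, north=-5).
  E is 1 unit west of F: delta (east=-1, north=+0); E at (east=4, north=-5).
  D is 8 units northeast of E: delta (east=+8, north=+8); D at (east=12, north=3).
  C is 1 unit east of D: delta (east=+1, north=+0); C at (east=13, north=3).
  B is 3 units southwest of C: delta (east=-3, north=-3); B at (east=10, north=0).
  A is 2 units west of B: delta (east=-2, north=+0); A at (east=8, north=0).
Therefore A relative to G: (east=8, north=0).

Answer: A is at (east=8, north=0) relative to G.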